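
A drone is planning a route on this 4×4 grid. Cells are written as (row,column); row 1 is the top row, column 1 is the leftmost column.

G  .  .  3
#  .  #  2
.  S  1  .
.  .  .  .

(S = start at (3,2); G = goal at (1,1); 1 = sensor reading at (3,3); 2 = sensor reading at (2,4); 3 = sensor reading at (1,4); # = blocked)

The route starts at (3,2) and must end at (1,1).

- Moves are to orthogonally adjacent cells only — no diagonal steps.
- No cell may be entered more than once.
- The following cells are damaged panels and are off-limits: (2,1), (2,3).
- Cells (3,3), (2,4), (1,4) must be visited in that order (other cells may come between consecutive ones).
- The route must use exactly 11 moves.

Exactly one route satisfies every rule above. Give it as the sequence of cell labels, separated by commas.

(3,2), (3,1), (4,1), (4,2), (4,3), (3,3), (3,4), (2,4), (1,4), (1,3), (1,2), (1,1)

The waypoints must appear in the order (3,3), (2,4), (1,4), with no cell reused.
Route from (3,2): left 1 to (3,1), down 1 to (4,1), right 2 to (4,3), up 1 to (3,3), right 1 to (3,4), up 2 to (1,4), left 3 to (1,1) — 11 moves in all.
Check: order respected (1 at step 5, 2 at step 7, 3 at step 8); 11 moves as required.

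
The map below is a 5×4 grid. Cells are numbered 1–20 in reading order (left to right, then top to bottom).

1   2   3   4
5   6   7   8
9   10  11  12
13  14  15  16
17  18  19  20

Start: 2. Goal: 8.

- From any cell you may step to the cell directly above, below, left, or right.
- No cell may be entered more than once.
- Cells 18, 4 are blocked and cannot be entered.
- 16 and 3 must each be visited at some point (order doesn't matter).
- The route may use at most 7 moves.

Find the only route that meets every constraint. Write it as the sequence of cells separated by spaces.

Any route must reach 16 and 3 and still end at 8 within 7 moves, so the order of the required stops is forced.
Route from 2: right 1 to 3, down 3 to 15, right 1 to 16, up 2 to 8 — 7 moves in all.
Check: all required cells visited; 7 ≤ 7 moves.

2 3 7 11 15 16 12 8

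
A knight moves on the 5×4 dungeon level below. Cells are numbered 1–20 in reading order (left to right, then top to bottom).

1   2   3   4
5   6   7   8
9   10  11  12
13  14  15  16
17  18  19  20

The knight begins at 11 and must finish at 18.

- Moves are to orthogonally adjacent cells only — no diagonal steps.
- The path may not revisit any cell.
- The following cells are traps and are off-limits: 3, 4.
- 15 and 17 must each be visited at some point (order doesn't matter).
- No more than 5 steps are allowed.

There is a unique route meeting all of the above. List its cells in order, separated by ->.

11 -> 15 -> 14 -> 13 -> 17 -> 18

The budget equals the shortest possible length, so every move has to be on a shortest route through the required cells.
Route from 11: down to 15, 2× left (reaching 13), down to 17, right to 18 — 5 moves in all.
Check: all required cells visited; 5 ≤ 5 moves.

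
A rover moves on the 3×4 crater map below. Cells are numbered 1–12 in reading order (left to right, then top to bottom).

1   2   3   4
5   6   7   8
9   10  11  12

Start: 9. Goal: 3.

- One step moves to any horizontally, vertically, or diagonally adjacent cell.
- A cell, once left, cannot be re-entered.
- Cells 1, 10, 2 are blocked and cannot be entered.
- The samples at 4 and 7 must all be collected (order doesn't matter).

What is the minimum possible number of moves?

Any route passes through 4 and 7 in some order between 9 and 3. Summing Chebyshev distances along each leg and taking the cheapest ordering (9 → 7 → 4 → 3) gives a lower bound of 2 + 1 + 1 = 4 moves.
A route of 4 moves achieves this: 9 → 6 → 7 → 4 → 3.
Since 4 matches the lower bound, it is optimal.

4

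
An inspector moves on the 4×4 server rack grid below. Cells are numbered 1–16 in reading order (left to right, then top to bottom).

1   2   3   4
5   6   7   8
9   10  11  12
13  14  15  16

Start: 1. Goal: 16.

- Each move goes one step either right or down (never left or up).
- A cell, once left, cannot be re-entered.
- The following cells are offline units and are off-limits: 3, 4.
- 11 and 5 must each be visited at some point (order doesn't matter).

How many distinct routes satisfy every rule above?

A right/down-only route from 1 to 16 makes exactly 3 down-moves and 3 right-moves in some order.
With no other constraints that would be C(6,3) = 20 routes.
A monotone route can only reach the required cells in the order 5, 11, so split there and multiply the segment counts (each segment already excludes blocked cells): 1→5: 1; 5→11: 3; 11→16: 2; product = 6.
That gives 6 routes.

6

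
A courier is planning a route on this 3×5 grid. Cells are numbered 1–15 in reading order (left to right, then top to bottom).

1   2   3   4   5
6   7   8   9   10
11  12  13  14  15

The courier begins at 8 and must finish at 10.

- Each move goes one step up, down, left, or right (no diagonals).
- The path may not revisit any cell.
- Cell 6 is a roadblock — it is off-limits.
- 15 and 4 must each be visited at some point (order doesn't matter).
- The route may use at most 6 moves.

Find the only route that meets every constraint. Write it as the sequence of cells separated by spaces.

Any route must reach 15 and 4 and still end at 10 within 6 moves, so the order of the required stops is forced.
Route from 8: up 1 to 3, right 1 to 4, down 2 to 14, right 1 to 15, up 1 to 10 — 6 moves in all.
Check: all required cells visited; 6 ≤ 6 moves.

8 3 4 9 14 15 10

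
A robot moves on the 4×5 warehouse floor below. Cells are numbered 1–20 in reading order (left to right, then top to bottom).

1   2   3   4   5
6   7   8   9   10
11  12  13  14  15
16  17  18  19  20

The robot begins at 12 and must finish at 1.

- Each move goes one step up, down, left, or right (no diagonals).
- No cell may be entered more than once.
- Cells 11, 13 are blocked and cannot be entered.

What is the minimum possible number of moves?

3

The Manhattan distance from 12 to 1 is |3−1| + |2−1| = 3, so at least 3 moves are needed.
A route of 3 moves achieves this: 12 → 7 → 2 → 1.
Since 3 matches the lower bound, it is optimal.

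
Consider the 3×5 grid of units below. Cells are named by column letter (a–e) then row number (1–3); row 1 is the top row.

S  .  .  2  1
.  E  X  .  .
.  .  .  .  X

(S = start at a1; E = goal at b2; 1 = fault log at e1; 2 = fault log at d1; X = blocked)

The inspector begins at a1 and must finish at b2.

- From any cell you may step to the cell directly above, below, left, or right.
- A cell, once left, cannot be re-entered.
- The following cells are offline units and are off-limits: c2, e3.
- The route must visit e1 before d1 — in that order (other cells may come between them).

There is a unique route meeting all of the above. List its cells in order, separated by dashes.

a1 - a2 - a3 - b3 - c3 - d3 - d2 - e2 - e1 - d1 - c1 - b1 - b2

The waypoints must appear in the order e1, d1, with no cell reused.
Route from a1: down 2 to a3, right 3 to d3, up 1 to d2, right 1 to e2, up 1 to e1, left 3 to b1, down 1 to b2 — 12 moves in all.
Check: order respected (1 at step 8, 2 at step 9).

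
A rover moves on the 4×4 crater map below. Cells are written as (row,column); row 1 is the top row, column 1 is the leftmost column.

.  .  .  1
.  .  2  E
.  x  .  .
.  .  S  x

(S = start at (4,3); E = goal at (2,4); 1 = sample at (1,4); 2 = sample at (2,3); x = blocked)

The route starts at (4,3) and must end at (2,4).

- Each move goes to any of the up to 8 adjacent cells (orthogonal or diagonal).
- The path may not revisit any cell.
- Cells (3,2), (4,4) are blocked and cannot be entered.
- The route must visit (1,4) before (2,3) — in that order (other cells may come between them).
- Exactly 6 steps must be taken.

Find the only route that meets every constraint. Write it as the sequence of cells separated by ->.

The waypoints must appear in the order (1,4), (2,3), with no cell reused.
Route from (4,3): up 1 to (3,3), up-left 1 to (2,2), up-right 1 to (1,3), right 1 to (1,4), down-left 1 to (2,3), right 1 to (2,4) — 6 moves in all.
Check: order respected (1 at step 4, 2 at step 5); 6 moves as required.

(4,3) -> (3,3) -> (2,2) -> (1,3) -> (1,4) -> (2,3) -> (2,4)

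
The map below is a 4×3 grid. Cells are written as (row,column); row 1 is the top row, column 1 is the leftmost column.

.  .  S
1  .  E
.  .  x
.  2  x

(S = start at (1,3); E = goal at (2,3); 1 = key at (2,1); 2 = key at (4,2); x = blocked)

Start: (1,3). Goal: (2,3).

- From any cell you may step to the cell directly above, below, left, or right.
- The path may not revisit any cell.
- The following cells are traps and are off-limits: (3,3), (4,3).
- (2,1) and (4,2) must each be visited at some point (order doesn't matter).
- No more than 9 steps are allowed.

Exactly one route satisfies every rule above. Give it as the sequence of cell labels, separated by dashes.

The 9-move cap with required stops at (2,1), (4,2) leaves no slack for detours.
Route from (1,3): left 2 to (1,1), down 3 to (4,1), right 1 to (4,2), up 2 to (2,2), right 1 to (2,3) — 9 moves in all.
Check: all required cells visited; 9 ≤ 9 moves.

(1,3) - (1,2) - (1,1) - (2,1) - (3,1) - (4,1) - (4,2) - (3,2) - (2,2) - (2,3)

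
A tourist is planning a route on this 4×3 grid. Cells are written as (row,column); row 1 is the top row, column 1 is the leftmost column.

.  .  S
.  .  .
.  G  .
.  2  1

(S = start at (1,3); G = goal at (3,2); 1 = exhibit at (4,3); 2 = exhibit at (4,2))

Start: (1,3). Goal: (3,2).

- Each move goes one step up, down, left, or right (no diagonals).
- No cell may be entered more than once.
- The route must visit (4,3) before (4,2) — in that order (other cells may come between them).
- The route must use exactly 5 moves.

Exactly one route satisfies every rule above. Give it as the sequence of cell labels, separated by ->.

(1,3) -> (2,3) -> (3,3) -> (4,3) -> (4,2) -> (3,2)

The waypoints must appear in the order (4,3), (4,2), with no cell reused.
Route from (1,3): 3× down (reaching (4,3)), left to (4,2), up to (3,2) — 5 moves in all.
Check: order respected (1 at step 3, 2 at step 4); 5 moves as required.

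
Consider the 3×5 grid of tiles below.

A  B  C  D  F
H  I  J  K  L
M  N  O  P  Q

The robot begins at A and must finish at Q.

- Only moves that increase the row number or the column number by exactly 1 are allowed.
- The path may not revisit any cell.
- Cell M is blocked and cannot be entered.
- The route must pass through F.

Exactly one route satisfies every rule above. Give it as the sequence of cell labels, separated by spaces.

Moves only go right or down, so the column and row indices never decrease.
Route from A: right 4 to F, down 2 to Q — 6 moves in all.
Check: all required cells visited.

A B C D F L Q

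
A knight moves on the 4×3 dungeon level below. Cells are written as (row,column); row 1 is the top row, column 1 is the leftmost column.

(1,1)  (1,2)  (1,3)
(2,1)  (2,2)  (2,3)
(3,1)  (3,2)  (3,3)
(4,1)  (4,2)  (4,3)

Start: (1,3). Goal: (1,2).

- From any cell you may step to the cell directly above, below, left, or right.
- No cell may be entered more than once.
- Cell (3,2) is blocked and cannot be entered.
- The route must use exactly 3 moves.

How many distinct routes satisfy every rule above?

Need simple routes of exactly 3 moves from (1,3) to (1,2) (Manhattan distance 1, so 1 moves are spent on a detour and 1 undoing it).
Enumerating: (1,3) (2,3) (2,2) (1,2).
That gives 1 route.

1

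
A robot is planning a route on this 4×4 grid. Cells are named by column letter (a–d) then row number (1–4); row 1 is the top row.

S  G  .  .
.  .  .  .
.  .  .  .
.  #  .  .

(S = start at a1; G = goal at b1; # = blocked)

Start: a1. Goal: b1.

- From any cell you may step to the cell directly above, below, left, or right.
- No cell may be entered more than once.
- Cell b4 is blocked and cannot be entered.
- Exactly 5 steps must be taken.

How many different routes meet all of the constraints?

Need simple routes of exactly 5 moves from a1 to b1 (Manhattan distance 1, so 2 moves are spent on a detour and 2 undoing it).
Enumerating: a1 a2 a3 b3 b2 b1 | a1 a2 b2 c2 c1 b1.
That gives 2 routes.

2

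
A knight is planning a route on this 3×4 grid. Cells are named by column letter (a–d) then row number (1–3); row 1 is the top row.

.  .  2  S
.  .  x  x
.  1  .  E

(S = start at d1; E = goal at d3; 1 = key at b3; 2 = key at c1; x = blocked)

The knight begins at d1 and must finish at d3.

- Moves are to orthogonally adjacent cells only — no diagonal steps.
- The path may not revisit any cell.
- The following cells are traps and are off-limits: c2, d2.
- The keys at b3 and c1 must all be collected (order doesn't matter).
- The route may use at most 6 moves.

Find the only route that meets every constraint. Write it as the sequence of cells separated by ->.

The 6-move cap with required stops at b3, c1 leaves no slack for detours.
Route from d1: 2× left (reaching b1), 2× down (reaching b3), 2× right (reaching d3) — 6 moves in all.
Check: all required cells visited; 6 ≤ 6 moves.

d1 -> c1 -> b1 -> b2 -> b3 -> c3 -> d3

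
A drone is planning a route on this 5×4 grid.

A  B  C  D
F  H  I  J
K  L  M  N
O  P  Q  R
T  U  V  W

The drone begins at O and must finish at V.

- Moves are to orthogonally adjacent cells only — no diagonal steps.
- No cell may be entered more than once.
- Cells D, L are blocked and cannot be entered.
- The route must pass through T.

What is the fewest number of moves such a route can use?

Any route passes through T somewhere between O and V. Summing Manhattan distances along the two legs (O → T → V) gives a lower bound of 1 + 2 = 3 moves.
A route of 3 moves achieves this: O → T → U → V.
Since 3 matches the lower bound, it is optimal.

3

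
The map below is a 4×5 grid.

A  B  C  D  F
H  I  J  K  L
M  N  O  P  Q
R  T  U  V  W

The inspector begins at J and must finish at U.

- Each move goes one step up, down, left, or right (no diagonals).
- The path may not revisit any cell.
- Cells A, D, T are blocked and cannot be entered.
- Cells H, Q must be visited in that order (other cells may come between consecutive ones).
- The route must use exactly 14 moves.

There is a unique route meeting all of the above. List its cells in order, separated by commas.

J, C, B, I, H, M, N, O, P, K, L, Q, W, V, U

The waypoints must appear in the order H, Q, with no cell reused.
Route from J: up 1 to C, left 1 to B, down 1 to I, left 1 to H, down 1 to M, right 3 to P, up 1 to K, right 1 to L, down 2 to W, left 2 to U — 14 moves in all.
Check: order respected (H at step 4, Q at step 11); 14 moves as required.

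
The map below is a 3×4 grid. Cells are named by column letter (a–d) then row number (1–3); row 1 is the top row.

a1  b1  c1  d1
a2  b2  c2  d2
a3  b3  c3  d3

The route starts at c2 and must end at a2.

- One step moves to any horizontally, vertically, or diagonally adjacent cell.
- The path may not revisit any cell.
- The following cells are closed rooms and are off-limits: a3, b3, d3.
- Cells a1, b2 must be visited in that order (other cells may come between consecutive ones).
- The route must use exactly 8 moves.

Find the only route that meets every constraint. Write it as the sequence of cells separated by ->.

c2 -> c3 -> d2 -> d1 -> c1 -> b1 -> a1 -> b2 -> a2

The waypoints must appear in the order a1, b2, with no cell reused.
Route from c2: down 1 to c3, up-right 1 to d2, up 1 to d1, left 3 to a1, down-right 1 to b2, left 1 to a2 — 8 moves in all.
Check: order respected (a1 at step 6, b2 at step 7); 8 moves as required.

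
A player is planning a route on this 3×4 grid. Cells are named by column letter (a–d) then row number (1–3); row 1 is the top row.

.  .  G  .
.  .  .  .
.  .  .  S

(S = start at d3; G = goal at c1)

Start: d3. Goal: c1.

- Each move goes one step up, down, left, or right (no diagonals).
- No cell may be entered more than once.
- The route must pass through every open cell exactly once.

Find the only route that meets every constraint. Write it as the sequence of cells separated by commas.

d3, c3, b3, a3, a2, a1, b1, b2, c2, d2, d1, c1

Need to visit all 12 open cells exactly once, starting at d3 and ending at c1.
Cell a1 has only two open neighbours (a2 and b1), so the path must pass straight through it: one of those is the cell it's entered from and the other is where it exits.
Route from d3: left 3 to a3, up 2 to a1, right 1 to b1, down 1 to b2, right 2 to d2, up 1 to d1, left 1 to c1 — 11 moves in all.
Check: all 12 open cells covered.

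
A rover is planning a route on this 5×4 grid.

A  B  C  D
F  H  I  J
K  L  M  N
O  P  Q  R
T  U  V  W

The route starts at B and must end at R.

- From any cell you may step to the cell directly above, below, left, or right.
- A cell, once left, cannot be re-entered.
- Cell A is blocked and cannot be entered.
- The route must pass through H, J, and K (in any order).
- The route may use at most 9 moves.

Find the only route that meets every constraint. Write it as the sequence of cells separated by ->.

B -> H -> F -> K -> L -> M -> I -> J -> N -> R

Any route must reach H, J, and K and still end at R within 9 moves, so the order of the required stops is forced.
Route from B: down 1 to H, left 1 to F, down 1 to K, right 2 to M, up 1 to I, right 1 to J, down 2 to R — 9 moves in all.
Check: all required cells visited; 9 ≤ 9 moves.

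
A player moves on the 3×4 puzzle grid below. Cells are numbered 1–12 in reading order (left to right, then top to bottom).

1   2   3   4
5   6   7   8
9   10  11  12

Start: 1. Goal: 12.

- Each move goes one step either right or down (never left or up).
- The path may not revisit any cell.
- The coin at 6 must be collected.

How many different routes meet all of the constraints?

6

A right/down-only route from 1 to 12 makes exactly 2 down-moves and 3 right-moves in some order.
With no other constraints that would be C(5,2) = 10 routes.
Split at 6 and multiply the segment counts: 1→6: 2; 6→12: 3; product = 6.
That gives 6 routes.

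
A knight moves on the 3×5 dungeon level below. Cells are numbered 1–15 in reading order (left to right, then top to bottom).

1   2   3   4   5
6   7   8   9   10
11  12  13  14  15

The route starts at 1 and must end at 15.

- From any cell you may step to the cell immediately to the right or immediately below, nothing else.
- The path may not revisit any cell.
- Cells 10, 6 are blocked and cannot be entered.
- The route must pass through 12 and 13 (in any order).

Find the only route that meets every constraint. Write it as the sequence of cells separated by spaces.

Moves only go right or down, so the column and row indices never decrease.
Route from 1: right to 2, 2× down (reaching 12), 3× right (reaching 15) — 6 moves in all.
Check: all required cells visited.

1 2 7 12 13 14 15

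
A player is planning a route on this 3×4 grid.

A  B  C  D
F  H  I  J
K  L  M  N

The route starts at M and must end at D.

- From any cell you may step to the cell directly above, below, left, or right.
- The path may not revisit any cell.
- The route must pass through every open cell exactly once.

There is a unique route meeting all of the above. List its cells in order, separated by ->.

Need to visit all 12 open cells exactly once, starting at M and ending at D.
Cell K has only two open neighbours (F and L), so the path must pass straight through it: one of those is the cell it's entered from and the other is where it exits.
Route from M: right to N, up to J, 2× left (reaching H), down to L, left to K, 2× up (reaching A), 3× right (reaching D) — 11 moves in all.
Check: all 12 open cells covered.

M -> N -> J -> I -> H -> L -> K -> F -> A -> B -> C -> D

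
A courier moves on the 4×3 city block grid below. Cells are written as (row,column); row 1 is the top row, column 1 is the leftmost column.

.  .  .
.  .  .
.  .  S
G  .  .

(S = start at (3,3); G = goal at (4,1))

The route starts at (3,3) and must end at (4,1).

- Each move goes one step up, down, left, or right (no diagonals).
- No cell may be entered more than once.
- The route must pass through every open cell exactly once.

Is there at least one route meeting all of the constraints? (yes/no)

One route that works: (3,3) → (4,3) → (4,2) → (3,2) → (2,2) → (2,3) → (1,3) → (1,2) → (1,1) → (2,1) → (3,1) → (4,1).

yes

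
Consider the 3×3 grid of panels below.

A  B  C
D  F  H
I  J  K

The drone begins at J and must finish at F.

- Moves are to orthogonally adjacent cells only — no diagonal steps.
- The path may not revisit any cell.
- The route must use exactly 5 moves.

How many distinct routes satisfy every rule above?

2

Need simple routes of exactly 5 moves from J to F (Manhattan distance 1, so 2 moves are spent on a detour and 2 undoing it).
Enumerating: J I D A B F | J K H C B F.
That gives 2 routes.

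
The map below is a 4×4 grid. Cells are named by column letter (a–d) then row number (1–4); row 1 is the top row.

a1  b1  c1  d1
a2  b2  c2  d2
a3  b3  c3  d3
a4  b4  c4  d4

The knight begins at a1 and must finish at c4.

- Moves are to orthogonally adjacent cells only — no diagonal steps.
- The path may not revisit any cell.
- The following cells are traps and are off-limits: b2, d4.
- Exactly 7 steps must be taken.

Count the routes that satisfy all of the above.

Need simple routes of exactly 7 moves from a1 to c4 (Manhattan distance 5, so 1 moves are spent on a detour and 1 undoing it).
Enumerating: a1 a2 a3 a4 b4 b3 c3 c4 | a1 b1 c1 c2 c3 b3 b4 c4 | a1 b1 c1 c2 d2 d3 c3 c4 | a1 b1 c1 d1 d2 d3 c3 c4 | a1 b1 c1 d1 d2 c2 c3 c4.
That gives 5 routes.

5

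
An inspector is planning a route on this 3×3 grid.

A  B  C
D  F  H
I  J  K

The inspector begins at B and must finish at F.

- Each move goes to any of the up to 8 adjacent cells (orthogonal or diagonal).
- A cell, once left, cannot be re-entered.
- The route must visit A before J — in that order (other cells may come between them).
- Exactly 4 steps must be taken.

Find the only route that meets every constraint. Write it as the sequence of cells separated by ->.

B -> A -> D -> J -> F

The waypoints must appear in the order A, J, with no cell reused.
Route from B: left to A, down to D, down-right to J, up to F — 4 moves in all.
Check: order respected (A at step 1, J at step 3); 4 moves as required.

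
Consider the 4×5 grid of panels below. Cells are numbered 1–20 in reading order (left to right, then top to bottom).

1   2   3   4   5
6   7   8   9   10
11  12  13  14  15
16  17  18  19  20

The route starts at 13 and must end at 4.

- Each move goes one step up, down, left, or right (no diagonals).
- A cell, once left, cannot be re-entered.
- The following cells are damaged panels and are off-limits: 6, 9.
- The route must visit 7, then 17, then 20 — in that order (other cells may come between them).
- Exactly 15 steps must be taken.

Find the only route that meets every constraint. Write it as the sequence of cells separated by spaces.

13 8 3 2 7 12 11 16 17 18 19 20 15 10 5 4

The waypoints must appear in the order 7, 17, 20, with no cell reused.
Route from 13: 2× up (reaching 3), left to 2, 2× down (reaching 12), left to 11, down to 16, 4× right (reaching 20), 3× up (reaching 5), left to 4 — 15 moves in all.
Check: order respected (7 at step 4, 17 at step 8, 20 at step 11); 15 moves as required.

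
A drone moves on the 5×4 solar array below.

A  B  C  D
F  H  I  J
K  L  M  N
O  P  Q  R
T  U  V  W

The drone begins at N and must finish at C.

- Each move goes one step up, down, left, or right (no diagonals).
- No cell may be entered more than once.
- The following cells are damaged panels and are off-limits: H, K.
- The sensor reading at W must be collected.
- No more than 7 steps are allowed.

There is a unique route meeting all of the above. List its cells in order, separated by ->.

The budget equals the shortest possible length, so every move has to be on a shortest route through the required cells.
Route from N: down 2 to W, left 1 to V, up 4 to C — 7 moves in all.
Check: all required cells visited; 7 ≤ 7 moves.

N -> R -> W -> V -> Q -> M -> I -> C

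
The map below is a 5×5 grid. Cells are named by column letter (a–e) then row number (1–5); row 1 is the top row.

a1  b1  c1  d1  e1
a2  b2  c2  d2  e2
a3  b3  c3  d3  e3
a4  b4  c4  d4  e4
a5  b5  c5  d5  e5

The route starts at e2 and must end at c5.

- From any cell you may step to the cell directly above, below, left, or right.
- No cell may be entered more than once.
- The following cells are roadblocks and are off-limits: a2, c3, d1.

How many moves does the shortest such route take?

The Manhattan distance from e2 to c5 is |2−5| + |5−3| = 5, so at least 5 moves are needed.
A route of 5 moves achieves this: e2 → e3 → e4 → e5 → d5 → c5.
Since 5 matches the lower bound, it is optimal.

5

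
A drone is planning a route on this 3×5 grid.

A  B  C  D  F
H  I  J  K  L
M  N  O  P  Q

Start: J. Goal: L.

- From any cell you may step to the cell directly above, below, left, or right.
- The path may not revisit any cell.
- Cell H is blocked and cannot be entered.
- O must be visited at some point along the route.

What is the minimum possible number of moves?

Any route passes through O somewhere between J and L. Summing Manhattan distances along the two legs (J → O → L) gives a lower bound of 1 + 3 = 4 moves.
A route of 4 moves achieves this: J → O → P → K → L.
Since 4 matches the lower bound, it is optimal.

4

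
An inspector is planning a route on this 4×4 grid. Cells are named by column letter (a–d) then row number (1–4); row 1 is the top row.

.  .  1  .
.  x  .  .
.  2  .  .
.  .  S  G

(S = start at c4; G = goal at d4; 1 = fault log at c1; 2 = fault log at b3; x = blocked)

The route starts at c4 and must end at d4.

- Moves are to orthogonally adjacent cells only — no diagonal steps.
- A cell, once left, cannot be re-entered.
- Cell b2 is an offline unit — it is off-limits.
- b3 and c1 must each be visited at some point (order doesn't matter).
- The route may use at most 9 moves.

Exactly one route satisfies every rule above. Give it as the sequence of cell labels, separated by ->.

The budget equals the shortest possible length, so every move has to be on a shortest route through the required cells.
Route from c4: left 1 to b4, up 1 to b3, right 1 to c3, up 2 to c1, right 1 to d1, down 3 to d4 — 9 moves in all.
Check: all required cells visited; 9 ≤ 9 moves.

c4 -> b4 -> b3 -> c3 -> c2 -> c1 -> d1 -> d2 -> d3 -> d4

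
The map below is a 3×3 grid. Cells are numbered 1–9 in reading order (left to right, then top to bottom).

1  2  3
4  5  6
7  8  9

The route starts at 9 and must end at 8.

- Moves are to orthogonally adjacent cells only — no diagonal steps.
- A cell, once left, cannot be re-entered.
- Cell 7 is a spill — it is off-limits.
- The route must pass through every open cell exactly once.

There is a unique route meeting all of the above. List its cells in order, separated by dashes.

Need to visit all 8 open cells exactly once, starting at 9 and ending at 8.
Cell 3 has only two open neighbours (6 and 2), so the path must pass straight through it: one of those is the cell it's entered from and the other is where it exits.
Route from 9: 2× up (reaching 3), 2× left (reaching 1), down to 4, right to 5, down to 8 — 7 moves in all.
Check: all 8 open cells covered.

9 - 6 - 3 - 2 - 1 - 4 - 5 - 8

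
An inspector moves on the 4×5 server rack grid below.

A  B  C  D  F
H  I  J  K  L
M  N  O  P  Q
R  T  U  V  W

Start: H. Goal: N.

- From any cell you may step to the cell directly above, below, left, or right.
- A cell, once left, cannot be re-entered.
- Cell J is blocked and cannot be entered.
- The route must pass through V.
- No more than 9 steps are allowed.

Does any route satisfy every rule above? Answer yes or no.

One route that works: H → M → R → T → U → V → P → O → N.

yes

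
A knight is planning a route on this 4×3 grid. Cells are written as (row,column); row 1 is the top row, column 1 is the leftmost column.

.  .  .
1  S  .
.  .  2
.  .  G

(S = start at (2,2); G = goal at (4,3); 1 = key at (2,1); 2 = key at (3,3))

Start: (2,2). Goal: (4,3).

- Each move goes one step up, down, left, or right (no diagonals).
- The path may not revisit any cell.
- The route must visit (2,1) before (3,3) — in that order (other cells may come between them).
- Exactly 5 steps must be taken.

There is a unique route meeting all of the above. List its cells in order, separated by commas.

The waypoints must appear in the order (2,1), (3,3), with no cell reused.
Route from (2,2): left 1 to (2,1), down 1 to (3,1), right 2 to (3,3), down 1 to (4,3) — 5 moves in all.
Check: order respected (1 at step 1, 2 at step 4); 5 moves as required.

(2,2), (2,1), (3,1), (3,2), (3,3), (4,3)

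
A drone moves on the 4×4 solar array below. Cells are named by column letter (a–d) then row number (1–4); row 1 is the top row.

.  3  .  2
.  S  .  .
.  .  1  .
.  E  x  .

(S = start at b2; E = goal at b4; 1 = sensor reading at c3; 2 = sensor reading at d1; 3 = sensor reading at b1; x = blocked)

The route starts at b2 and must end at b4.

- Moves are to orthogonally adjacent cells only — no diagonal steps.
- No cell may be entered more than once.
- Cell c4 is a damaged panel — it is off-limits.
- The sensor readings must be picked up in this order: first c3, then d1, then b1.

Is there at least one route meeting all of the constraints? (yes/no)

yes

One route that works: b2 → b3 → c3 → c2 → d2 → d1 → c1 → b1 → a1 → a2 → a3 → a4 → b4.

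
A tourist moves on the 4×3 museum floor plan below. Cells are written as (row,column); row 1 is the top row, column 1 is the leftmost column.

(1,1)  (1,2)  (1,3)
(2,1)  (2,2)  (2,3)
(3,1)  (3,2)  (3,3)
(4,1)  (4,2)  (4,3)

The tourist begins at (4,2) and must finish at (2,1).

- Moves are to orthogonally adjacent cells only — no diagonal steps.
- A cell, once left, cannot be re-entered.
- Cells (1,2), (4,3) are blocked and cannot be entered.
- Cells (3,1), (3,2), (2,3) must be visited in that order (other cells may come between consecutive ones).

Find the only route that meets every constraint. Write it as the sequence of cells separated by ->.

(4,2) -> (4,1) -> (3,1) -> (3,2) -> (3,3) -> (2,3) -> (2,2) -> (2,1)

The waypoints must appear in the order (3,1), (3,2), (2,3), with no cell reused.
Route from (4,2): left to (4,1), up to (3,1), 2× right (reaching (3,3)), up to (2,3), 2× left (reaching (2,1)) — 7 moves in all.
Check: order respected ((3,1) at step 2, (3,2) at step 3, (2,3) at step 5).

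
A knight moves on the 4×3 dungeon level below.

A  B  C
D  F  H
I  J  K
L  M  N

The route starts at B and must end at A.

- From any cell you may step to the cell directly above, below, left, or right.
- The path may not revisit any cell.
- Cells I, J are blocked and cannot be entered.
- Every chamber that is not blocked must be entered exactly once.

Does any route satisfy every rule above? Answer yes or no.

Cell L has only one open neighbour but is neither the start nor the goal, so a Hamiltonian route would have to both enter and leave it through the same neighbour — impossible without revisiting.

no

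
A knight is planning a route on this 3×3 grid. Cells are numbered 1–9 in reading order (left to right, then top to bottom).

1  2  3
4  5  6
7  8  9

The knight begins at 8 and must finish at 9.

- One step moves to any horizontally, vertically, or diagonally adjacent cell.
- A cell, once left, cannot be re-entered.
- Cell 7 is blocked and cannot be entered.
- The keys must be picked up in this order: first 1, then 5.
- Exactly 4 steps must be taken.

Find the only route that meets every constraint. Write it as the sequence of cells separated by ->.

8 -> 4 -> 1 -> 5 -> 9

The waypoints must appear in the order 1, 5, with no cell reused.
Route from 8: up-left 1 to 4, up 1 to 1, down-right 2 to 9 — 4 moves in all.
Check: order respected (1 at step 2, 5 at step 3); 4 moves as required.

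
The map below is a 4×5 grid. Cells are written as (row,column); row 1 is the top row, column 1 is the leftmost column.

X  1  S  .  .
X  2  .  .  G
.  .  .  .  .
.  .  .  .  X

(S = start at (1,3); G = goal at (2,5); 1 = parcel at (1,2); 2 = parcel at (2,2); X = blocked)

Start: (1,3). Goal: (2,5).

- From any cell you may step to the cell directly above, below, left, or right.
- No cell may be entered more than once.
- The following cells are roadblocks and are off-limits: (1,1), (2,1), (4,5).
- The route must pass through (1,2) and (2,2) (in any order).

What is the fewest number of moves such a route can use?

Any route passes through (1,2) and (2,2) in some order between (1,3) and (2,5). Summing Manhattan distances along each leg and taking the cheapest ordering ((1,3) → (1,2) → (2,2) → (2,5)) gives a lower bound of 1 + 1 + 3 = 5 moves.
A route of 5 moves achieves this: (1,3) → (1,2) → (2,2) → (2,3) → (2,4) → (2,5).
Since 5 matches the lower bound, it is optimal.

5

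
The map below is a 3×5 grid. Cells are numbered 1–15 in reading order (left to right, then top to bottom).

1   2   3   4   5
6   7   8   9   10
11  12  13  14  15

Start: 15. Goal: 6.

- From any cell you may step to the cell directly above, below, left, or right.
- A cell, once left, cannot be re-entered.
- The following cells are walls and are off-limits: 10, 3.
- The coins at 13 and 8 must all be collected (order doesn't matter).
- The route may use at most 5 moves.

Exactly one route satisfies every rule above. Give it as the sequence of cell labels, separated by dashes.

15 - 14 - 13 - 8 - 7 - 6

The budget equals the shortest possible length, so every move has to be on a shortest route through the required cells.
Route from 15: left 2 to 13, up 1 to 8, left 2 to 6 — 5 moves in all.
Check: all required cells visited; 5 ≤ 5 moves.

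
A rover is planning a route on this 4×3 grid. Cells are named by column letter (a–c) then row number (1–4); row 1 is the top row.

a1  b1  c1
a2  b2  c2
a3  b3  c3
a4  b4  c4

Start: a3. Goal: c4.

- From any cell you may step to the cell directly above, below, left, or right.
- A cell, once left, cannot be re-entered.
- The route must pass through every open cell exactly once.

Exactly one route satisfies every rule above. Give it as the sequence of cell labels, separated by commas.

Need to visit all 12 open cells exactly once, starting at a3 and ending at c4.
Cell a4 has only two open neighbours (a3 and b4), so the path must pass straight through it: one of those is the cell it's entered from and the other is where it exits.
Route from a3: down to a4, right to b4, 2× up (reaching b2), left to a2, up to a1, 2× right (reaching c1), 3× down (reaching c4) — 11 moves in all.
Check: all 12 open cells covered.

a3, a4, b4, b3, b2, a2, a1, b1, c1, c2, c3, c4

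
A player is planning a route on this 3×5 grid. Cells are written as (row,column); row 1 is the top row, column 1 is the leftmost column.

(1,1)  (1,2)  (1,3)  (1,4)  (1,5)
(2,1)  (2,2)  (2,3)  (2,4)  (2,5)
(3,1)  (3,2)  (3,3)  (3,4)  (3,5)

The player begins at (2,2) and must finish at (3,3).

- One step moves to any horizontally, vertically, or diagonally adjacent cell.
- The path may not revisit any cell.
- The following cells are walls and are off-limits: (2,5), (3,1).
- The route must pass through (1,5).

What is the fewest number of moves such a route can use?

5

Any route passes through (1,5) somewhere between (2,2) and (3,3). Summing Chebyshev distances along the two legs ((2,2) → (1,5) → (3,3)) gives a lower bound of 3 + 2 = 5 moves.
A route of 5 moves achieves this: (2,2) → (1,3) → (1,4) → (1,5) → (2,4) → (3,3).
Since 5 matches the lower bound, it is optimal.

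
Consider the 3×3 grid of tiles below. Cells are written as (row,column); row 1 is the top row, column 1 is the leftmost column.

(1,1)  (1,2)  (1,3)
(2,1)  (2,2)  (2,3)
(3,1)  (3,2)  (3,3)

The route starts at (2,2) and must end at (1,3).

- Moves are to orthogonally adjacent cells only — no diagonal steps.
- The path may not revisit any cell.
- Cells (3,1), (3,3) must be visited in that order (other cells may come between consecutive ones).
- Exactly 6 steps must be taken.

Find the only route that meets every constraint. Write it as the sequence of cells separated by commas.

(2,2), (2,1), (3,1), (3,2), (3,3), (2,3), (1,3)

The waypoints must appear in the order (3,1), (3,3), with no cell reused.
Route from (2,2): left 1 to (2,1), down 1 to (3,1), right 2 to (3,3), up 2 to (1,3) — 6 moves in all.
Check: order respected ((3,1) at step 2, (3,3) at step 4); 6 moves as required.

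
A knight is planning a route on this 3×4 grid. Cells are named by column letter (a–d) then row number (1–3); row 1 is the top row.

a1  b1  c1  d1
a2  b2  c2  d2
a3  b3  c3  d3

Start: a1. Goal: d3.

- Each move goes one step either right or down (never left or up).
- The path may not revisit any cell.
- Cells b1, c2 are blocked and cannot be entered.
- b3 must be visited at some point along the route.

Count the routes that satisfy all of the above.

2

A right/down-only route from a1 to d3 makes exactly 2 down-moves and 3 right-moves in some order.
With no other constraints that would be C(5,2) = 10 routes.
Split at b3 and multiply the segment counts (each segment already excludes blocked cells): a1→b3: 2; b3→d3: 1; product = 2.
That gives 2 routes.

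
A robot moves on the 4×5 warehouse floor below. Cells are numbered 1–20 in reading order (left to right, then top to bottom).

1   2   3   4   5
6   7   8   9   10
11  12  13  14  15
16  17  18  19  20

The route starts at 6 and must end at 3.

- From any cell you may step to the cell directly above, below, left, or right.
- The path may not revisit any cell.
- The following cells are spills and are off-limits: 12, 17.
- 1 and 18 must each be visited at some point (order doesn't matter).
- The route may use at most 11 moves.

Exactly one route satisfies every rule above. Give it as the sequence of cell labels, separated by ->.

The budget equals the shortest possible length, so every move has to be on a shortest route through the required cells.
Route from 6: up 1 to 1, right 1 to 2, down 1 to 7, right 1 to 8, down 2 to 18, right 1 to 19, up 3 to 4, left 1 to 3 — 11 moves in all.
Check: all required cells visited; 11 ≤ 11 moves.

6 -> 1 -> 2 -> 7 -> 8 -> 13 -> 18 -> 19 -> 14 -> 9 -> 4 -> 3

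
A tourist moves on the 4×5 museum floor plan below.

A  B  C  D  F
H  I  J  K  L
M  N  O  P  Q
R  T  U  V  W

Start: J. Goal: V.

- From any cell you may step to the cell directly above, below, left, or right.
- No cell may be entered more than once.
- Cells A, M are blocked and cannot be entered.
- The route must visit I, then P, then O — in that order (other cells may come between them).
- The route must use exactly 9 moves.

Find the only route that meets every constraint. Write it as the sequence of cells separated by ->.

The waypoints must appear in the order I, P, O, with no cell reused.
Route from J: left 1 to I, up 1 to B, right 2 to D, down 2 to P, left 1 to O, down 1 to U, right 1 to V — 9 moves in all.
Check: order respected (I at step 1, P at step 6, O at step 7); 9 moves as required.

J -> I -> B -> C -> D -> K -> P -> O -> U -> V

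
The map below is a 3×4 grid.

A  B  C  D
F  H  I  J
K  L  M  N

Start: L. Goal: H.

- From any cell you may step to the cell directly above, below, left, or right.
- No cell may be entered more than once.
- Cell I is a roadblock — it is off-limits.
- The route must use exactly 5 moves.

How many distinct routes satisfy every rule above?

Need simple routes of exactly 5 moves from L to H (Manhattan distance 1, so 2 moves are spent on a detour and 2 undoing it).
Enumerating: L K F A B H.
That gives 1 route.

1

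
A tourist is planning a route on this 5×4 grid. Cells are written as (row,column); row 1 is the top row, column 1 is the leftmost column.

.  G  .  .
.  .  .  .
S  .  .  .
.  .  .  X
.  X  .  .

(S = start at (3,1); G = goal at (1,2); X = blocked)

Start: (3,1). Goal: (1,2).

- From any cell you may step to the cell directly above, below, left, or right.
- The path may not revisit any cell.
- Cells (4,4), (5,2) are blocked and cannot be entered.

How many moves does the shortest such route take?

The Manhattan distance from (3,1) to (1,2) is |3−1| + |1−2| = 3, so at least 3 moves are needed.
A route of 3 moves achieves this: (3,1) → (2,1) → (1,1) → (1,2).
Since 3 matches the lower bound, it is optimal.

3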